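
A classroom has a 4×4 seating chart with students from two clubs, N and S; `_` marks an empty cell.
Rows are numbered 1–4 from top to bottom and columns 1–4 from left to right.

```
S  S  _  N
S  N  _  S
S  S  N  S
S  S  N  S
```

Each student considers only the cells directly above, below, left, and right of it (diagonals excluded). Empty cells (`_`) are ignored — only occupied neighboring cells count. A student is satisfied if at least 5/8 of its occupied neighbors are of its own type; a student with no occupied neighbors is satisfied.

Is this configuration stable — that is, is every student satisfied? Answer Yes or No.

(1,1)S 2/2 satisfied
(1,2)S 1/2 not
(1,4)N 0/1 not
(2,1)S 2/3 satisfied
(2,2)N 0/3 not
(2,4)S 1/2 not
(3,1)S 3/3 satisfied
(3,2)S 2/4 not
(3,3)N 1/3 not
(3,4)S 2/3 satisfied
(4,1)S 2/2 satisfied
(4,2)S 2/3 satisfied
(4,3)N 1/3 not
(4,4)S 1/2 not
For instance (1,2) has only 1/2 same-type neighbors, below 5/8.

No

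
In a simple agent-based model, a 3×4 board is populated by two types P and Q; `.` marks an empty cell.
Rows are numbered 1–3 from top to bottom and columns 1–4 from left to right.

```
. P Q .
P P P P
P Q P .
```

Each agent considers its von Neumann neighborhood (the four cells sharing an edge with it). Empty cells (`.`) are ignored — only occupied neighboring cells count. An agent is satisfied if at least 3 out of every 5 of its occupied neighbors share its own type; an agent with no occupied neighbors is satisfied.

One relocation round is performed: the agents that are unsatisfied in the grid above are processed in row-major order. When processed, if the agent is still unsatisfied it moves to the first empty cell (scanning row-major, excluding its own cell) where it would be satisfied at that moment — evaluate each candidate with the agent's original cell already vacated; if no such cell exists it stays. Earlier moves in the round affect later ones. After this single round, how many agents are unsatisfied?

2

Initially unsatisfied (in order): (1,2), (1,3), (3,1), (3,2), (3,3).
  (1,2) → (1,1).
  (1,3): no empty cell satisfies it; stays.
  (3,1) → (1,2).
  (3,2): no empty cell satisfies it; stays.
  (3,3) → (3,4).
Resulting grid:
P P Q .
P P P P
. Q . P
Unsatisfied now: (1,3), (3,2).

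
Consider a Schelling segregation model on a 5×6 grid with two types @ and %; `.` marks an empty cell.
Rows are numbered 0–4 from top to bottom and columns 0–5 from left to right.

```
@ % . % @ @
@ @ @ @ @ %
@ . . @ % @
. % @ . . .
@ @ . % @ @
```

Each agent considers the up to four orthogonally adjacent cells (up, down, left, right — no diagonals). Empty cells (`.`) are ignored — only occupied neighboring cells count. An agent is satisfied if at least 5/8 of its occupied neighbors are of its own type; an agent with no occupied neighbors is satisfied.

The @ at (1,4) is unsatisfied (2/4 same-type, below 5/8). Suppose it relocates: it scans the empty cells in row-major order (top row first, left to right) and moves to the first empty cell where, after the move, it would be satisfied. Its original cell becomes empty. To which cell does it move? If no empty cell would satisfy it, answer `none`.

Vacating (1,4). Empty cells in order:
  (0,2): 1/3 same-type → still unsatisfied.
  (2,1): 2/3 same-type → satisfied — stop here.

(2,1)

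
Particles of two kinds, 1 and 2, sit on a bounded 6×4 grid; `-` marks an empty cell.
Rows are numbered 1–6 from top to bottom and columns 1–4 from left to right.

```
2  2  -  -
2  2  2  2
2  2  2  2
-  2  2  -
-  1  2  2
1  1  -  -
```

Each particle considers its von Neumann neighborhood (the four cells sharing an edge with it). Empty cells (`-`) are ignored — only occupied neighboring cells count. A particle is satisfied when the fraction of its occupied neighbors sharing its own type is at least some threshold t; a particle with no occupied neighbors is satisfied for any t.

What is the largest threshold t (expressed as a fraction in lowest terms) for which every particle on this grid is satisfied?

1/3

(1,1)2 2/2
(1,2)2 2/2
(2,1)2 3/3
(2,2)2 4/4
(2,3)2 3/3
(2,4)2 2/2
(3,1)2 2/2
(3,2)2 4/4
(3,3)2 4/4
(3,4)2 2/2
(4,2)2 2/3
(4,3)2 3/3
(5,2)1 1/3
(5,3)2 2/3
(5,4)2 1/1
(6,1)1 1/1
(6,2)1 2/2
The smallest same-type fraction is 1/3 at (5,2), which reduces to 1/3. Any threshold above that leaves this particle unsatisfied.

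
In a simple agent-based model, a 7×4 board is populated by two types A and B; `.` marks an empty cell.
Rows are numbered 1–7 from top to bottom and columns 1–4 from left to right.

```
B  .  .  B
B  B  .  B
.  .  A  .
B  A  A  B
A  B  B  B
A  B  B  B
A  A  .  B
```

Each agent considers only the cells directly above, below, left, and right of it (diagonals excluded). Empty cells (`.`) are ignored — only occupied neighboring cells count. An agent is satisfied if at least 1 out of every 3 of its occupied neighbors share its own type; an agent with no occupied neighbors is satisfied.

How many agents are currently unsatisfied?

1

Row 1: (1,1)B 1/1 satisfied · (1,4)B 1/1 satisfied
Row 2: (2,1)B 2/2 satisfied · (2,2)B 1/1 satisfied · (2,4)B 1/1 satisfied
Row 3: (3,3)A 1/1 satisfied
Row 4: (4,1)B 0/2 not · (4,2)A 1/3 satisfied · (4,3)A 2/4 satisfied · (4,4)B 1/2 satisfied
Row 5: (5,1)A 1/3 satisfied · (5,2)B 2/4 satisfied · (5,3)B 3/4 satisfied · (5,4)B 3/3 satisfied
Row 6: (6,1)A 2/3 satisfied · (6,2)B 2/4 satisfied · (6,3)B 3/3 satisfied · (6,4)B 3/3 satisfied
Row 7: (7,1)A 2/2 satisfied · (7,2)A 1/2 satisfied · (7,4)B 1/1 satisfied
Unsatisfied: (4,1) — 1 in total.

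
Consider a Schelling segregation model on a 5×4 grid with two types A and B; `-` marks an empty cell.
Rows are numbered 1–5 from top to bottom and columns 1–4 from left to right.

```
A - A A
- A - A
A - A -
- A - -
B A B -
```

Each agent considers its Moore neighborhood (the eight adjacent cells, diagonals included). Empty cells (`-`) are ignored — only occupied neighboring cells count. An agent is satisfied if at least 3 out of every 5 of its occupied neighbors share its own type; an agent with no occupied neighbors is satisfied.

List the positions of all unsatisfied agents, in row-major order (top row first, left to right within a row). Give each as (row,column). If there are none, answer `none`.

Row 1: (1,1)A 1/1 ok · (1,3)A 3/3 ok · (1,4)A 2/2 ok
Row 2: (2,2)A 4/4 ok · (2,4)A 3/3 ok
Row 3: (3,1)A 2/2 ok · (3,3)A 3/3 ok
Row 4: (4,2)A 3/5 ok
Row 5: (5,1)B 0/2 unhappy · (5,2)A 1/3 unhappy · (5,3)B 0/2 unhappy

(5,1), (5,2), (5,3)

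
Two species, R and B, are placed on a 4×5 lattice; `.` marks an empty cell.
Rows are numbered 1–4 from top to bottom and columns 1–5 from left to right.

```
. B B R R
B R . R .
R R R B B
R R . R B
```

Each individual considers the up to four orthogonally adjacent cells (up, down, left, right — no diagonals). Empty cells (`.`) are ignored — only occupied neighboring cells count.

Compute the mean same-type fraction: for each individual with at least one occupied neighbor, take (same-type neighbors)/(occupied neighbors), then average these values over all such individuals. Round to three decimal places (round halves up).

(1,2)B 1/2
(1,3)B 1/2
(1,4)R 2/3
(1,5)R 1/1
(2,1)B 0/2
(2,2)R 1/3
(2,4)R 1/2
(3,1)R 2/3
(3,2)R 4/4
(3,3)R 1/2
(3,4)B 1/4
(3,5)B 2/2
(4,1)R 2/2
(4,2)R 2/2
(4,4)R 0/2
(4,5)B 1/2
Sum over 16 individuals: 1/2 + 1/2 + 2/3 + 1/1 + 0/2 + 1/3 + 1/2 + 2/3 + 4/4 + 1/2 + 1/4 + 2/2 + 2/2 + 2/2 + 0/2 + 1/2 = 113/12; mean = 113/12 ÷ 16 = 113/192 = 0.588541… → 0.589.

0.589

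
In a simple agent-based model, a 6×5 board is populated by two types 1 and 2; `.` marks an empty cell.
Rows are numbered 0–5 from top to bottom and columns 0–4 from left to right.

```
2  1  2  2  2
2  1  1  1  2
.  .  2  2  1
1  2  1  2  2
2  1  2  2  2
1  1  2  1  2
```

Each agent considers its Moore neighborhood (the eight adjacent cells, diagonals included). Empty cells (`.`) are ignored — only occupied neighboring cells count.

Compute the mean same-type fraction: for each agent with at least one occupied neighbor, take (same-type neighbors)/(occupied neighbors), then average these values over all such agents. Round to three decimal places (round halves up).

Row 0: (0,0)2 1/3 · (0,1)1 2/5 · (0,2)2 1/5 · (0,3)2 3/5 · (0,4)2 2/3
Row 1: (1,0)2 1/3 · (1,1)1 2/6 · (1,2)1 3/7 · (1,3)1 2/8 · (1,4)2 3/5
Row 2: (2,2)2 3/7 · (2,3)2 4/8 · (2,4)1 1/5
Row 3: (3,0)1 1/3 · (3,1)2 3/6 · (3,2)1 1/7 · (3,3)2 6/8 · (3,4)2 4/5
Row 4: (4,0)2 1/5 · (4,1)1 4/8 · (4,2)2 4/8 · (4,3)2 6/8 · (4,4)2 4/5
Row 5: (5,0)1 2/3 · (5,1)1 2/5 · (5,2)2 2/5 · (5,3)1 0/5 · (5,4)2 2/3
Sum over 28 agents: 1/3 + 2/5 + 1/5 + 3/5 + 2/3 + 1/3 + 2/6 + 3/7 + 2/8 + 3/5 + 3/7 + 4/8 + 1/5 + 1/3 + 3/6 + 1/7 + 6/8 + 4/5 + 1/5 + 4/8 + 4/8 + 6/8 + 4/5 + 2/3 + 2/5 + 2/5 + 0/5 + 2/3 = 761/60; mean = 761/60 ÷ 28 = 761/1680 = 0.452976… → 0.453.

0.453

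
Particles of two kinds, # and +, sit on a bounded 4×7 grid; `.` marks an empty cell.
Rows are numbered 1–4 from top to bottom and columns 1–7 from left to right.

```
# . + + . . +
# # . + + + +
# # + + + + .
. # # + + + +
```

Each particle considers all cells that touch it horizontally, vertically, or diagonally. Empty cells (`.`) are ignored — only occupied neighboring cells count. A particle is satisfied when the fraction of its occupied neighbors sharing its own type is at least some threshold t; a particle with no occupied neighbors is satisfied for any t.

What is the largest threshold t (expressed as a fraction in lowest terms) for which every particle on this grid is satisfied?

Row 1: (1,1)# 2/2 · (1,3)+ 2/3 · (1,4)+ 3/3 · (1,7)+ 2/2
Row 2: (2,1)# 4/4 · (2,2)# 4/6 · (2,4)+ 6/6 · (2,5)+ 6/6 · (2,6)+ 5/5 · (2,7)+ 3/3
Row 3: (3,1)# 4/4 · (3,2)# 5/6 · (3,3)+ 3/7 · (3,4)+ 6/7 · (3,5)+ 8/8 · (3,6)+ 7/7
Row 4: (4,2)# 3/4 · (4,3)# 2/5 · (4,4)+ 4/5 · (4,5)+ 5/5 · (4,6)+ 4/4 · (4,7)+ 2/2
The smallest same-type fraction is 2/5 at (4,3), which reduces to 2/5. Any threshold above that leaves this particle unsatisfied.

2/5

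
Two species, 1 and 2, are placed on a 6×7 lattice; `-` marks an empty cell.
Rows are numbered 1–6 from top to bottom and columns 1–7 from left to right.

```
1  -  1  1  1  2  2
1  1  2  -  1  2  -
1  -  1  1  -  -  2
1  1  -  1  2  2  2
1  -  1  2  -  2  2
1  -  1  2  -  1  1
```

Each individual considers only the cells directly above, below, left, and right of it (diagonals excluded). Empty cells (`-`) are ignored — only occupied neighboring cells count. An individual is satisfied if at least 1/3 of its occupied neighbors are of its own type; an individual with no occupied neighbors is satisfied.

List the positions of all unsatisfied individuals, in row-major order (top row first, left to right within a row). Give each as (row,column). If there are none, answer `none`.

Row 1: (1,1)1 1/1 satisfied · (1,3)1 1/2 satisfied · (1,4)1 2/2 satisfied · (1,5)1 2/3 satisfied · (1,6)2 2/3 satisfied · (1,7)2 1/1 satisfied
Row 2: (2,1)1 3/3 satisfied · (2,2)1 1/2 satisfied · (2,3)2 0/3 not · (2,5)1 1/2 satisfied · (2,6)2 1/2 satisfied
Row 3: (3,1)1 2/2 satisfied · (3,3)1 1/2 satisfied · (3,4)1 2/2 satisfied · (3,7)2 1/1 satisfied
Row 4: (4,1)1 3/3 satisfied · (4,2)1 1/1 satisfied · (4,4)1 1/3 satisfied · (4,5)2 1/2 satisfied · (4,6)2 3/3 satisfied · (4,7)2 3/3 satisfied
Row 5: (5,1)1 2/2 satisfied · (5,3)1 1/2 satisfied · (5,4)2 1/3 satisfied · (5,6)2 2/3 satisfied · (5,7)2 2/3 satisfied
Row 6: (6,1)1 1/1 satisfied · (6,3)1 1/2 satisfied · (6,4)2 1/2 satisfied · (6,6)1 1/2 satisfied · (6,7)1 1/2 satisfied

(2,3)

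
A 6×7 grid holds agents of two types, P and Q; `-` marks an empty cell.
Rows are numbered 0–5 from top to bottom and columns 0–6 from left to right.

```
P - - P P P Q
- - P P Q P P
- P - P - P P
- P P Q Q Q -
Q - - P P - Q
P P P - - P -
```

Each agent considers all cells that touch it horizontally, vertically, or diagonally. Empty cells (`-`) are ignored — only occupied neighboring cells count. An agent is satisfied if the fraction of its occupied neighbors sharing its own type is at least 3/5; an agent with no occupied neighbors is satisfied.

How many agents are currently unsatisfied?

12

(0,0)P 0/0 satisfied
(0,3)P 3/4 satisfied
(0,4)P 4/5 satisfied
(0,5)P 3/5 satisfied
(0,6)Q 0/3 not
(1,2)P 4/4 satisfied
(1,3)P 4/5 satisfied
(1,4)Q 0/7 not
(1,5)P 5/7 satisfied
(1,6)P 4/5 satisfied
(2,1)P 3/3 satisfied
(2,3)P 3/6 not
(2,5)P 3/6 not
(2,6)P 3/4 satisfied
(3,1)P 2/3 satisfied
(3,2)P 4/5 satisfied
(3,3)Q 1/5 not
(3,4)Q 2/6 not
(3,5)Q 2/5 not
(4,0)Q 0/3 not
(4,3)P 3/5 satisfied
(4,4)P 2/5 not
(4,6)Q 1/2 not
(5,0)P 1/2 not
(5,1)P 2/3 satisfied
(5,2)P 2/2 satisfied
(5,5)P 1/2 not
Unsatisfied: (0,6), (1,4), (2,3), (2,5), (3,3), (3,4), (3,5), (4,0), (4,4), (4,6), (5,0), (5,5) — 12 in total.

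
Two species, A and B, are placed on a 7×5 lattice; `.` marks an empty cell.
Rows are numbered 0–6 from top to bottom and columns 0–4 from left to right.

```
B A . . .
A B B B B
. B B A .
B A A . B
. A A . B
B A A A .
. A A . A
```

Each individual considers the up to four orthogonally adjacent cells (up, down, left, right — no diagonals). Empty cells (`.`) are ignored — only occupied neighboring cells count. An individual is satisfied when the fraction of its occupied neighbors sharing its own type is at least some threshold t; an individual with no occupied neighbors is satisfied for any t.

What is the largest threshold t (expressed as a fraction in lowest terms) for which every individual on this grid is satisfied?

0/1

(0,0)B 0/2
(0,1)A 0/2
(1,0)A 0/2
(1,1)B 2/4
(1,2)B 3/3
(1,3)B 2/3
(1,4)B 1/1
(2,1)B 2/3
(2,2)B 2/4
(2,3)A 0/2
(3,0)B 0/1
(3,1)A 2/4
(3,2)A 2/3
(3,4)B 1/1
(4,1)A 3/3
(4,2)A 3/3
(4,4)B 1/1
(5,0)B 0/1
(5,1)A 3/4
(5,2)A 4/4
(5,3)A 1/1
(6,1)A 2/2
(6,2)A 2/2
(6,4)A — no occupied neighbors
The smallest same-type fraction is 0/2 at (0,0), which reduces to 0/1. Any threshold above that leaves this individual unsatisfied.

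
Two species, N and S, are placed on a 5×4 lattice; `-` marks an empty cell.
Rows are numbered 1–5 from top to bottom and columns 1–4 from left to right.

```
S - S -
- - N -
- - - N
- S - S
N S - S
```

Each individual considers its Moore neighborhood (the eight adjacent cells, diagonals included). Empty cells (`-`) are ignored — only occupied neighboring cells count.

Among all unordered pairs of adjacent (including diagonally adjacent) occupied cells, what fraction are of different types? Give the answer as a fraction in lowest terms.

Scan each occupied cell's neighbors to the right and below (and the two forward diagonals) so each pair is counted once.
Row 1: S(1,3)–N(2,3)≠  → 1/1 unlike.
Row 2: N(2,3)–N(3,4)=  → 0/1 unlike.
Row 3: N(3,4)–S(4,4)≠  → 1/1 unlike.
Row 4: S(4,2)–S(5,2)= S(4,2)–N(5,1)≠ S(4,4)–S(5,4)=  → 1/3 unlike.
Row 5: N(5,1)–S(5,2)≠  → 1/1 unlike.
Total adjacent occupied pairs: 7; unlike-type pairs: 4.
4/7 is already in lowest terms.

4/7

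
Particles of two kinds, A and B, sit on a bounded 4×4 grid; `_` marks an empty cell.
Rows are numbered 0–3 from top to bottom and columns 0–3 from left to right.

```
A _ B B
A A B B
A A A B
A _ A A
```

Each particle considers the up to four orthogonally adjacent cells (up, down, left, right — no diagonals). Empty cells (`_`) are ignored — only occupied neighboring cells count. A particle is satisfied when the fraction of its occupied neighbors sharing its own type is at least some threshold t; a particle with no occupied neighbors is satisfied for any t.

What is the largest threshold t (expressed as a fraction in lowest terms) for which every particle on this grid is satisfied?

(0,0)A 1/1
(0,2)B 2/2
(0,3)B 2/2
(1,0)A 3/3
(1,1)A 2/3
(1,2)B 2/4
(1,3)B 3/3
(2,0)A 3/3
(2,1)A 3/3
(2,2)A 2/4
(2,3)B 1/3
(3,0)A 1/1
(3,2)A 2/2
(3,3)A 1/2
The smallest same-type fraction is 1/3 at (2,3), which reduces to 1/3. Any threshold above that leaves this particle unsatisfied.

1/3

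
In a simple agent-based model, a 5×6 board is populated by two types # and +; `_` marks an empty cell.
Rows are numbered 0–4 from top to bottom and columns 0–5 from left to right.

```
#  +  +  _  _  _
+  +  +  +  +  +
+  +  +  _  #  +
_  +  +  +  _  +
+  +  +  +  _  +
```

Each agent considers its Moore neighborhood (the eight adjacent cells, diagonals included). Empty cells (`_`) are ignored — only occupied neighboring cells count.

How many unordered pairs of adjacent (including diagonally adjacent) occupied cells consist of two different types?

Scan each occupied cell's neighbors to the right and below (and the two forward diagonals) so each pair is counted once.
From row 0: 3 unlike of 10 pairs (running 3/10).
From row 1: 3 unlike of 18 pairs (running 6/28).
From row 2: 3 unlike of 12 pairs (running 9/40).
From row 3: 0 unlike of 11 pairs (running 9/51).
From row 4: 0 unlike of 3 pairs (running 9/54).
Total adjacent occupied pairs: 54; unlike-type pairs: 9.

9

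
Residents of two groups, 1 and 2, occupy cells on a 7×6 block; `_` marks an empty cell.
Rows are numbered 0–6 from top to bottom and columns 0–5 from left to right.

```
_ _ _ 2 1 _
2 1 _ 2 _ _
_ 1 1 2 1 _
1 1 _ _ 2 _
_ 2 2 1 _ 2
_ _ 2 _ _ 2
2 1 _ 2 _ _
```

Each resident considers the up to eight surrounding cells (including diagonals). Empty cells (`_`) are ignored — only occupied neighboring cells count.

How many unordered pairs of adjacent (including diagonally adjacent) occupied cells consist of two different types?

Scan each occupied cell's neighbors to the right and below (and the two forward diagonals) so each pair is counted once.
Row 0: 2(0,3)–1(0,4)≠ 2(0,3)–2(1,3)= 1(0,4)–2(1,3)≠  → 2/3 unlike.
Row 1: 2(1,0)–1(1,1)≠ 2(1,0)–1(2,1)≠ 1(1,1)–1(2,1)= 1(1,1)–1(2,2)= 2(1,3)–2(2,3)= 2(1,3)–1(2,4)≠ 2(1,3)–1(2,2)≠  → 4/7 unlike.
Row 2: 1(2,1)–1(2,2)= 1(2,1)–1(3,1)= 1(2,1)–1(3,0)= 1(2,2)–2(2,3)≠ 1(2,2)–1(3,1)= 2(2,3)–1(2,4)≠ 2(2,3)–2(3,4)= 1(2,4)–2(3,4)≠  → 3/8 unlike.
Row 3: 1(3,0)–1(3,1)= 1(3,0)–2(4,1)≠ 1(3,1)–2(4,1)≠ 1(3,1)–2(4,2)≠ 2(3,4)–2(4,5)= 2(3,4)–1(4,3)≠  → 4/6 unlike.
Row 4: 2(4,1)–2(4,2)= 2(4,1)–2(5,2)= 2(4,2)–1(4,3)≠ 2(4,2)–2(5,2)= 1(4,3)–2(5,2)≠ 2(4,5)–2(5,5)=  → 2/6 unlike.
Row 5: 2(5,2)–2(6,3)= 2(5,2)–1(6,1)≠  → 1/2 unlike.
Row 6: 2(6,0)–1(6,1)≠  → 1/1 unlike.
Total adjacent occupied pairs: 33; unlike-type pairs: 17.

17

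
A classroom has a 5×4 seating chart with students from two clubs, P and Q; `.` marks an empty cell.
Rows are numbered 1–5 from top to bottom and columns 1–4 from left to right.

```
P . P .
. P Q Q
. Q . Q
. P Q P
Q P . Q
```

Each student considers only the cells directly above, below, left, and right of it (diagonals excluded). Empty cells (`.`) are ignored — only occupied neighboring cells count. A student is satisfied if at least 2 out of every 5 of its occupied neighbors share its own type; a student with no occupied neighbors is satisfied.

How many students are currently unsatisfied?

9

(1,1)P 0/0 satisfied
(1,3)P 0/1 not
(2,2)P 0/2 not
(2,3)Q 1/3 not
(2,4)Q 2/2 satisfied
(3,2)Q 0/2 not
(3,4)Q 1/2 satisfied
(4,2)P 1/3 not
(4,3)Q 0/2 not
(4,4)P 0/3 not
(5,1)Q 0/1 not
(5,2)P 1/2 satisfied
(5,4)Q 0/1 not
Unsatisfied: (1,3), (2,2), (2,3), (3,2), (4,2), (4,3), (4,4), (5,1), (5,4) — 9 in total.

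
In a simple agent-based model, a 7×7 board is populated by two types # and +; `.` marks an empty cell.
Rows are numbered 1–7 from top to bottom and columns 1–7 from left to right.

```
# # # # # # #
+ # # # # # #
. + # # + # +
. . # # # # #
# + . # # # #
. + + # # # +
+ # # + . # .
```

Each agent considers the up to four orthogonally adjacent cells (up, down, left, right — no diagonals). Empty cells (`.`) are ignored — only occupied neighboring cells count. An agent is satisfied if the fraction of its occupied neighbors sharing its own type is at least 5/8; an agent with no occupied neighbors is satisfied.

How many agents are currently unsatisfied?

16

Row 1: (1,1)# 1/2 not · (1,2)# 3/3 satisfied · (1,3)# 3/3 satisfied · (1,4)# 3/3 satisfied · (1,5)# 3/3 satisfied · (1,6)# 3/3 satisfied · (1,7)# 2/2 satisfied
Row 2: (2,1)+ 0/2 not · (2,2)# 2/4 not · (2,3)# 4/4 satisfied · (2,4)# 4/4 satisfied · (2,5)# 3/4 satisfied · (2,6)# 4/4 satisfied · (2,7)# 2/3 satisfied
Row 3: (3,2)+ 0/2 not · (3,3)# 3/4 satisfied · (3,4)# 3/4 satisfied · (3,5)+ 0/4 not · (3,6)# 2/4 not · (3,7)+ 0/3 not
Row 4: (4,3)# 2/2 satisfied · (4,4)# 4/4 satisfied · (4,5)# 3/4 satisfied · (4,6)# 4/4 satisfied · (4,7)# 2/3 satisfied
Row 5: (5,1)# 0/1 not · (5,2)+ 1/2 not · (5,4)# 3/3 satisfied · (5,5)# 4/4 satisfied · (5,6)# 4/4 satisfied · (5,7)# 2/3 satisfied
Row 6: (6,2)+ 2/3 satisfied · (6,3)+ 1/3 not · (6,4)# 2/4 not · (6,5)# 3/3 satisfied · (6,6)# 3/4 satisfied · (6,7)+ 0/2 not
Row 7: (7,1)+ 0/1 not · (7,2)# 1/3 not · (7,3)# 1/3 not · (7,4)+ 0/2 not · (7,6)# 1/1 satisfied
Unsatisfied: (1,1), (2,1), (2,2), (3,2), (3,5), (3,6), (3,7), (5,1), (5,2), (6,3), (6,4), (6,7), (7,1), (7,2), (7,3), (7,4) — 16 in total.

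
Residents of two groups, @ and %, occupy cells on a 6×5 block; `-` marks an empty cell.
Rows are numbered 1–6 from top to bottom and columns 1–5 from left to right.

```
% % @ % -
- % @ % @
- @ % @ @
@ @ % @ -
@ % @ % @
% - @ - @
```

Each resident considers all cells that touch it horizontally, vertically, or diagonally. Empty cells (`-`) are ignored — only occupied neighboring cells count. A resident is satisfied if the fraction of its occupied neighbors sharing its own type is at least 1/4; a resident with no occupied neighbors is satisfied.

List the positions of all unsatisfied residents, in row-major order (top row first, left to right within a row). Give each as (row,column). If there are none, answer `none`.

(1,3), (5,4)

Row 1: (1,1)% 2/2 satisfied · (1,2)% 2/4 satisfied · (1,3)@ 1/5 not · (1,4)% 1/4 satisfied
Row 2: (2,2)% 3/6 satisfied · (2,3)@ 3/8 satisfied · (2,4)% 2/7 satisfied · (2,5)@ 2/4 satisfied
Row 3: (3,2)@ 3/6 satisfied · (3,3)% 3/8 satisfied · (3,4)@ 4/7 satisfied · (3,5)@ 3/4 satisfied
Row 4: (4,1)@ 3/4 satisfied · (4,2)@ 4/7 satisfied · (4,3)% 3/8 satisfied · (4,4)@ 4/7 satisfied
Row 5: (5,1)@ 2/4 satisfied · (5,2)% 2/7 satisfied · (5,3)@ 3/6 satisfied · (5,4)% 1/6 not · (5,5)@ 2/3 satisfied
Row 6: (6,1)% 1/2 satisfied · (6,3)@ 1/3 satisfied · (6,5)@ 1/2 satisfied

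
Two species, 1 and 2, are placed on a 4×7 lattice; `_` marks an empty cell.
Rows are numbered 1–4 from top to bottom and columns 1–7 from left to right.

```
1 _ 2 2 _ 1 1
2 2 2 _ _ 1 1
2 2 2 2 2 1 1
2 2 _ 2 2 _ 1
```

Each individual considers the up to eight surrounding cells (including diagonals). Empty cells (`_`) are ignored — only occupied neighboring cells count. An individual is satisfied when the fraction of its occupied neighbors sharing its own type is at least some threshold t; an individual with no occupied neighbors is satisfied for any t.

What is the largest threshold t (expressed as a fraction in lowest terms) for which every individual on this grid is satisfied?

0/1

Row 1: (1,1)1 0/2 · (1,3)2 3/3 · (1,4)2 2/2 · (1,6)1 3/3 · (1,7)1 3/3
Row 2: (2,1)2 3/4 · (2,2)2 6/7 · (2,3)2 6/6 · (2,6)1 5/6 · (2,7)1 5/5
Row 3: (3,1)2 5/5 · (3,2)2 7/7 · (3,3)2 6/6 · (3,4)2 5/5 · (3,5)2 3/5 · (3,6)1 4/6 · (3,7)1 4/4
Row 4: (4,1)2 3/3 · (4,2)2 4/4 · (4,4)2 4/4 · (4,5)2 3/4 · (4,7)1 2/2
The smallest same-type fraction is 0/2 at (1,1), which reduces to 0/1. Any threshold above that leaves this individual unsatisfied.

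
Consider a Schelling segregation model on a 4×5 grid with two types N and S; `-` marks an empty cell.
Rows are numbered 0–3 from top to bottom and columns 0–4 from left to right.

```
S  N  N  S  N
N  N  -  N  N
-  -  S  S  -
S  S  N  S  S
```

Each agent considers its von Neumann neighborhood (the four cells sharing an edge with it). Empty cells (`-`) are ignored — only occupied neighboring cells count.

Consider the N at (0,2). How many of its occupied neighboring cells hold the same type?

Occupied neighbors of (0,2): (0,1)=N, (0,3)=S.
Same type (N): 1 of 2.

1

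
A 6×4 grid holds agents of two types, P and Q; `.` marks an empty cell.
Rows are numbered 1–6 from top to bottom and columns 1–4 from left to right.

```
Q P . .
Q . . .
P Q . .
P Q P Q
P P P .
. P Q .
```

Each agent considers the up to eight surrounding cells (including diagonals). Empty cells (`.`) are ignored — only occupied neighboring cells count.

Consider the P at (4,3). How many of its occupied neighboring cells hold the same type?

Occupied neighbors of (4,3): (3,2)=Q, (4,2)=Q, (4,4)=Q, (5,2)=P, (5,3)=P.
Same type (P): 2 of 5.

2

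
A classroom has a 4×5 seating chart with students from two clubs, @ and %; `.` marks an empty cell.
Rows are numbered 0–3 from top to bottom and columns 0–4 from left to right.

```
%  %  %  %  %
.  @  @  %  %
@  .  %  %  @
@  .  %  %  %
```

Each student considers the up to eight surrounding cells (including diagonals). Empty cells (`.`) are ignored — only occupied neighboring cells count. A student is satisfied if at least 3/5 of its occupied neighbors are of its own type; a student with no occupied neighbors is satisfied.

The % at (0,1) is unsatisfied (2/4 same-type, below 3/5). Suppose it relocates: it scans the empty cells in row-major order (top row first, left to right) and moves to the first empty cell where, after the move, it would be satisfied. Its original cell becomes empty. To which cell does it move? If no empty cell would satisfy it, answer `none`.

Vacating (0,1). Empty cells in order:
  (1,0): 1/3 same-type → still unsatisfied.
  (2,1): 2/6 same-type → still unsatisfied.
  (3,1): 2/4 same-type → still unsatisfied.

none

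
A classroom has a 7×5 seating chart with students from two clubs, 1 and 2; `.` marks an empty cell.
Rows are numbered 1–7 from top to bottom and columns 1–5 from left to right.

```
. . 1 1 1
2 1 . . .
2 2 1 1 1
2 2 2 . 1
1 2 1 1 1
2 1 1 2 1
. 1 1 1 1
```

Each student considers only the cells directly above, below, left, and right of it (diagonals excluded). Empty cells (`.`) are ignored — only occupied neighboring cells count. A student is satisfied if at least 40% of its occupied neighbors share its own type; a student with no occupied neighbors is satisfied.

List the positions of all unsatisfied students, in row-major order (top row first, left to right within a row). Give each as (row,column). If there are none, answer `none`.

Row 1: (1,3)1 1/1 satisfied · (1,4)1 2/2 satisfied · (1,5)1 1/1 satisfied
Row 2: (2,1)2 1/2 satisfied · (2,2)1 0/2 not
Row 3: (3,1)2 3/3 satisfied · (3,2)2 2/4 satisfied · (3,3)1 1/3 not · (3,4)1 2/2 satisfied · (3,5)1 2/2 satisfied
Row 4: (4,1)2 2/3 satisfied · (4,2)2 4/4 satisfied · (4,3)2 1/3 not · (4,5)1 2/2 satisfied
Row 5: (5,1)1 0/3 not · (5,2)2 1/4 not · (5,3)1 2/4 satisfied · (5,4)1 2/3 satisfied · (5,5)1 3/3 satisfied
Row 6: (6,1)2 0/2 not · (6,2)1 2/4 satisfied · (6,3)1 3/4 satisfied · (6,4)2 0/4 not · (6,5)1 2/3 satisfied
Row 7: (7,2)1 2/2 satisfied · (7,3)1 3/3 satisfied · (7,4)1 2/3 satisfied · (7,5)1 2/2 satisfied

(2,2), (3,3), (4,3), (5,1), (5,2), (6,1), (6,4)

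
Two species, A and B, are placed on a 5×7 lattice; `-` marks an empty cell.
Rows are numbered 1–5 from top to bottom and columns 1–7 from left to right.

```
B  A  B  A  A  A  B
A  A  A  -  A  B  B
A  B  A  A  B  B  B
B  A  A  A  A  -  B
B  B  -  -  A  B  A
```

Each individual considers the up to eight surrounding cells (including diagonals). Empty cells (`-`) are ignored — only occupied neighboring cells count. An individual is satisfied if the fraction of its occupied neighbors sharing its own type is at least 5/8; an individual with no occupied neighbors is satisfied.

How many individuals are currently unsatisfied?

15

(1,1)B 0/3 not
(1,2)A 3/5 not
(1,3)B 0/4 not
(1,4)A 3/4 satisfied
(1,5)A 3/4 satisfied
(1,6)A 2/5 not
(1,7)B 2/3 satisfied
(2,1)A 3/5 not
(2,2)A 5/8 satisfied
(2,3)A 5/7 satisfied
(2,5)A 4/7 not
(2,6)B 5/8 satisfied
(2,7)B 4/5 satisfied
(3,1)A 3/5 not
(3,2)B 1/8 not
(3,3)A 6/7 satisfied
(3,4)A 6/7 satisfied
(3,5)B 2/6 not
(3,6)B 5/7 satisfied
(3,7)B 4/4 satisfied
(4,1)B 3/5 not
(4,2)A 3/7 not
(4,3)A 4/6 satisfied
(4,4)A 5/6 satisfied
(4,5)A 3/6 not
(4,7)B 3/4 satisfied
(5,1)B 2/3 satisfied
(5,2)B 2/4 not
(5,5)A 2/3 satisfied
(5,6)B 1/4 not
(5,7)A 0/2 not
Unsatisfied: (1,1), (1,2), (1,3), (1,6), (2,1), (2,5), (3,1), (3,2), (3,5), (4,1), (4,2), (4,5), (5,2), (5,6), (5,7) — 15 in total.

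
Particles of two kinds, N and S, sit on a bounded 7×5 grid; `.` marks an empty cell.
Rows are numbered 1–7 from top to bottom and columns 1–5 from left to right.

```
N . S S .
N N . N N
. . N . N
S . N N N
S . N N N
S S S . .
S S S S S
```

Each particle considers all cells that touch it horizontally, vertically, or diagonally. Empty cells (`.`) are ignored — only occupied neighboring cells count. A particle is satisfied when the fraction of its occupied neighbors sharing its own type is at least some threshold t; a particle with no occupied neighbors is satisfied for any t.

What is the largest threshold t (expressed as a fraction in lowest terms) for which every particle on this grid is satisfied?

1/3

(1,1)N 2/2
(1,3)S 1/3
(1,4)S 1/3
(2,1)N 2/2
(2,2)N 3/4
(2,4)N 3/5
(2,5)N 2/3
(3,3)N 4/4
(3,5)N 4/4
(4,1)S 1/1
(4,3)N 4/4
(4,4)N 7/7
(4,5)N 4/4
(5,1)S 3/3
(5,3)N 3/5
(5,4)N 5/6
(5,5)N 3/3
(6,1)S 4/4
(6,2)S 6/7
(6,3)S 4/6
(7,1)S 3/3
(7,2)S 5/5
(7,3)S 4/4
(7,4)S 3/3
(7,5)S 1/1
The smallest same-type fraction is 1/3 at (1,3), which reduces to 1/3. Any threshold above that leaves this particle unsatisfied.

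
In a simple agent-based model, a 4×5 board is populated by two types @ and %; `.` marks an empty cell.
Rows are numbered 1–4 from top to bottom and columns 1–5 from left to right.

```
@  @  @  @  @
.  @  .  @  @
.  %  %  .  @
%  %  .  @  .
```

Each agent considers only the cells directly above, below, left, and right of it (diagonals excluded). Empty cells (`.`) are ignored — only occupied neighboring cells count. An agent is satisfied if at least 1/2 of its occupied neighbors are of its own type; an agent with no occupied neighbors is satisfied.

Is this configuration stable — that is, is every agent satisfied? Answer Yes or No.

(1,1)@ 1/1 ✓
(1,2)@ 3/3 ✓
(1,3)@ 2/2 ✓
(1,4)@ 3/3 ✓
(1,5)@ 2/2 ✓
(2,2)@ 1/2 ✓
(2,4)@ 2/2 ✓
(2,5)@ 3/3 ✓
(3,2)% 2/3 ✓
(3,3)% 1/1 ✓
(3,5)@ 1/1 ✓
(4,1)% 1/1 ✓
(4,2)% 2/2 ✓
(4,4)@ 0/0 ✓
All meet the threshold, so the configuration is stable.

Yes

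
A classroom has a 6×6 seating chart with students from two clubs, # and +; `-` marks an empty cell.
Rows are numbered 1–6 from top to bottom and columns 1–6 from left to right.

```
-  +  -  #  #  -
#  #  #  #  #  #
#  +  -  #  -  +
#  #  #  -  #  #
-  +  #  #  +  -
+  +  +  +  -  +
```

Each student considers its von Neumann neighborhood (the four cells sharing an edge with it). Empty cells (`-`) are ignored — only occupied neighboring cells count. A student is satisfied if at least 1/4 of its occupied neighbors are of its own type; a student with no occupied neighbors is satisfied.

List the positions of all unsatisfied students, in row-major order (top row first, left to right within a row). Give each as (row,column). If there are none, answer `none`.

(1,2), (3,2), (3,6), (5,5)

(1,2)+ 0/1 not
(1,4)# 2/2 satisfied
(1,5)# 2/2 satisfied
(2,1)# 2/2 satisfied
(2,2)# 2/4 satisfied
(2,3)# 2/2 satisfied
(2,4)# 4/4 satisfied
(2,5)# 3/3 satisfied
(2,6)# 1/2 satisfied
(3,1)# 2/3 satisfied
(3,2)+ 0/3 not
(3,4)# 1/1 satisfied
(3,6)+ 0/2 not
(4,1)# 2/2 satisfied
(4,2)# 2/4 satisfied
(4,3)# 2/2 satisfied
(4,5)# 1/2 satisfied
(4,6)# 1/2 satisfied
(5,2)+ 1/3 satisfied
(5,3)# 2/4 satisfied
(5,4)# 1/3 satisfied
(5,5)+ 0/2 not
(6,1)+ 1/1 satisfied
(6,2)+ 3/3 satisfied
(6,3)+ 2/3 satisfied
(6,4)+ 1/2 satisfied
(6,6)+ 0/0 satisfied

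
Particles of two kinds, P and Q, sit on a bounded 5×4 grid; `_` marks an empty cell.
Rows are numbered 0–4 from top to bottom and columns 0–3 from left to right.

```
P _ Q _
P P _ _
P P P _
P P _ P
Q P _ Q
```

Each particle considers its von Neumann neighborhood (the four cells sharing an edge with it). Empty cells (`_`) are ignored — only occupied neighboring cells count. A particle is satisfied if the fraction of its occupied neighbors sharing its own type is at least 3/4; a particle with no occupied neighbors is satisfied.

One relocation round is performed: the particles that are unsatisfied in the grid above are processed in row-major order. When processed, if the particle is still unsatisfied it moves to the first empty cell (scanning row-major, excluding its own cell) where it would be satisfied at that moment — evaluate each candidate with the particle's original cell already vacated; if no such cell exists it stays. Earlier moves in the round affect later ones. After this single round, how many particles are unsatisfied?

Initially unsatisfied (in order): (3,0), (3,3), (4,0), (4,1), (4,3).
  (3,0) → (1,3).
  (3,3) → (1,2).
  (4,0) → (3,3).
  (4,1): now satisfied by earlier moves; stays.
  (4,3): now satisfied by earlier moves; stays.
Resulting grid:
P _ Q _
P P P P
P P P _
_ P _ Q
_ P _ Q
Unsatisfied now: (0,2).

1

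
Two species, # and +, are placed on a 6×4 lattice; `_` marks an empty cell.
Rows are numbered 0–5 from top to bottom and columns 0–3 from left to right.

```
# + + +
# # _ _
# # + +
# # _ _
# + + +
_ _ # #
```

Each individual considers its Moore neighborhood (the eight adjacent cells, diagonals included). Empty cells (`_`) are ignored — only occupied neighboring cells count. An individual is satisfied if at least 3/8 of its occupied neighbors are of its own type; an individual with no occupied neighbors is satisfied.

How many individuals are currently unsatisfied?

6

Row 0: (0,0)# 2/3 satisfied · (0,1)+ 1/4 not · (0,2)+ 2/3 satisfied · (0,3)+ 1/1 satisfied
Row 1: (1,0)# 4/5 satisfied · (1,1)# 4/7 satisfied
Row 2: (2,0)# 5/5 satisfied · (2,1)# 5/6 satisfied · (2,2)+ 1/4 not · (2,3)+ 1/1 satisfied
Row 3: (3,0)# 4/5 satisfied · (3,1)# 4/7 satisfied
Row 4: (4,0)# 2/3 satisfied · (4,1)+ 1/5 not · (4,2)+ 2/5 satisfied · (4,3)+ 1/3 not
Row 5: (5,2)# 1/4 not · (5,3)# 1/3 not
Unsatisfied: (0,1), (2,2), (4,1), (4,3), (5,2), (5,3) — 6 in total.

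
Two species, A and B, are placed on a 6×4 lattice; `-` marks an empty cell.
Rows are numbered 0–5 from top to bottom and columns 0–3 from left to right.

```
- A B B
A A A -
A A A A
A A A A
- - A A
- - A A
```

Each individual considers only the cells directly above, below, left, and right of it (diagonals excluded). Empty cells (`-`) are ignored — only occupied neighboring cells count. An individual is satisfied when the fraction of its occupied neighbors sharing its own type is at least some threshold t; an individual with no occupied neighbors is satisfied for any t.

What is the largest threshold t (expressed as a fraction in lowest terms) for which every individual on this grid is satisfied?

1/3

(0,1)A 1/2
(0,2)B 1/3
(0,3)B 1/1
(1,0)A 2/2
(1,1)A 4/4
(1,2)A 2/3
(2,0)A 3/3
(2,1)A 4/4
(2,2)A 4/4
(2,3)A 2/2
(3,0)A 2/2
(3,1)A 3/3
(3,2)A 4/4
(3,3)A 3/3
(4,2)A 3/3
(4,3)A 3/3
(5,2)A 2/2
(5,3)A 2/2
The smallest same-type fraction is 1/3 at (0,2), which reduces to 1/3. Any threshold above that leaves this individual unsatisfied.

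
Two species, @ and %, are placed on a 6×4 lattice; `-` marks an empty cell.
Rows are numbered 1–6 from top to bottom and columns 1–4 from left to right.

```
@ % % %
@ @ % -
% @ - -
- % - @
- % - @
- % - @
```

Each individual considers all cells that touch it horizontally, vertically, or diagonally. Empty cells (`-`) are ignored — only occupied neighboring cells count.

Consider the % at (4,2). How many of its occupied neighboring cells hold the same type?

2

Occupied neighbors of (4,2): (3,1)=%, (3,2)=@, (5,2)=%.
Same type (%): 2 of 3.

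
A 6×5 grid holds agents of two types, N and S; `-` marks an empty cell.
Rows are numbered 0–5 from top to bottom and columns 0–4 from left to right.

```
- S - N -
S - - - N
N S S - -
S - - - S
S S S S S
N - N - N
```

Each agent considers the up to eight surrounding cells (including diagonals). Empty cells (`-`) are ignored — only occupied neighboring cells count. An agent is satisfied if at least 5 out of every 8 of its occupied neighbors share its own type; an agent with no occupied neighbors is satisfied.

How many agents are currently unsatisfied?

Row 0: (0,1)S 1/1 satisfied · (0,3)N 1/1 satisfied
Row 1: (1,0)S 2/3 satisfied · (1,4)N 1/1 satisfied
Row 2: (2,0)N 0/3 not · (2,1)S 3/4 satisfied · (2,2)S 1/1 satisfied
Row 3: (3,0)S 3/4 satisfied · (3,4)S 2/2 satisfied
Row 4: (4,0)S 2/3 satisfied · (4,1)S 3/5 not · (4,2)S 2/3 satisfied · (4,3)S 3/5 not · (4,4)S 2/3 satisfied
Row 5: (5,0)N 0/2 not · (5,2)N 0/3 not · (5,4)N 0/2 not
Unsatisfied: (2,0), (4,1), (4,3), (5,0), (5,2), (5,4) — 6 in total.

6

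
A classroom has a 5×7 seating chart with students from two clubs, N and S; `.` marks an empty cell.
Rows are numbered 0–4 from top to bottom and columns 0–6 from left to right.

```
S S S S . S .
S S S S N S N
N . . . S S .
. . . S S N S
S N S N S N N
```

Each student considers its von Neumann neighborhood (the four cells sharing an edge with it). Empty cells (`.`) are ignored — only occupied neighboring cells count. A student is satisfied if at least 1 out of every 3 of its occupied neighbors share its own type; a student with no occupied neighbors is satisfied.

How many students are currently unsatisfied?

(0,0)S 2/2 satisfied
(0,1)S 3/3 satisfied
(0,2)S 3/3 satisfied
(0,3)S 2/2 satisfied
(0,5)S 1/1 satisfied
(1,0)S 2/3 satisfied
(1,1)S 3/3 satisfied
(1,2)S 3/3 satisfied
(1,3)S 2/3 satisfied
(1,4)N 0/3 not
(1,5)S 2/4 satisfied
(1,6)N 0/1 not
(2,0)N 0/1 not
(2,4)S 2/3 satisfied
(2,5)S 2/3 satisfied
(3,3)S 1/2 satisfied
(3,4)S 3/4 satisfied
(3,5)N 1/4 not
(3,6)S 0/2 not
(4,0)S 0/1 not
(4,1)N 0/2 not
(4,2)S 0/2 not
(4,3)N 0/3 not
(4,4)S 1/3 satisfied
(4,5)N 2/3 satisfied
(4,6)N 1/2 satisfied
Unsatisfied: (1,4), (1,6), (2,0), (3,5), (3,6), (4,0), (4,1), (4,2), (4,3) — 9 in total.

9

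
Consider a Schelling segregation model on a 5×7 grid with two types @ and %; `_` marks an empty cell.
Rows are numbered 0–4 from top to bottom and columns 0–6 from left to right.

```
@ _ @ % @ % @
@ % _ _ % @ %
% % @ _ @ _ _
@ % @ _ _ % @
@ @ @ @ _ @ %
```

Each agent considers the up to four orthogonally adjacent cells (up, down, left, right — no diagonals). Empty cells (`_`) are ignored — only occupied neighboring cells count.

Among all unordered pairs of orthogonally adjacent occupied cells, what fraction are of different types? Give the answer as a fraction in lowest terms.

Scan each occupied cell's neighbors to the right and below so each pair is counted once.
From row 0: 7 unlike of 8 pairs (running 7/8).
From row 1: 5 unlike of 6 pairs (running 12/14).
From row 2: 2 unlike of 5 pairs (running 14/19).
From row 3: 6 unlike of 8 pairs (running 20/27).
From row 4: 1 unlike of 4 pairs (running 21/31).
Total adjacent occupied pairs: 31; unlike-type pairs: 21.
21/31 is already in lowest terms.

21/31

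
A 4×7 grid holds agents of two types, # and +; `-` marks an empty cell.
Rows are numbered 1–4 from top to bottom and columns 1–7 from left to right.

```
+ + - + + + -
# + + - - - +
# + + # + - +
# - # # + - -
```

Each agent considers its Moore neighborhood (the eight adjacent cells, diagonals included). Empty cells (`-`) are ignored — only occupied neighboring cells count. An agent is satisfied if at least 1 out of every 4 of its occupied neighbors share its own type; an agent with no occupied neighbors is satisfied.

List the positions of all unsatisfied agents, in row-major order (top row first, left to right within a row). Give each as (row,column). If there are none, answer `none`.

Row 1: (1,1)+ 2/3 ✓ · (1,2)+ 3/4 ✓ · (1,4)+ 2/2 ✓ · (1,5)+ 2/2 ✓ · (1,6)+ 2/2 ✓
Row 2: (2,1)# 1/5 ✗ · (2,2)+ 5/7 ✓ · (2,3)+ 5/6 ✓ · (2,7)+ 2/2 ✓
Row 3: (3,1)# 2/4 ✓ · (3,2)+ 3/7 ✓ · (3,3)+ 3/6 ✓ · (3,4)# 2/6 ✓ · (3,5)+ 1/3 ✓ · (3,7)+ 1/1 ✓
Row 4: (4,1)# 1/2 ✓ · (4,3)# 2/4 ✓ · (4,4)# 2/5 ✓ · (4,5)+ 1/3 ✓

(2,1)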